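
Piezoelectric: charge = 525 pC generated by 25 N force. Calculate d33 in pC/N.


d33 = 525 / 25 = 21.0 pC/N

21.0


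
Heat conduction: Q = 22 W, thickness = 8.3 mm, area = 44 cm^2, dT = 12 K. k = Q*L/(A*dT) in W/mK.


k = 22*8.3/1000/(44/10000*12) = 3.46 W/mK

3.46


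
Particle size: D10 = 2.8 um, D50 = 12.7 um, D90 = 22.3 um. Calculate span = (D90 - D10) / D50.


Span = (22.3 - 2.8) / 12.7 = 19.5 / 12.7 = 1.535

1.535


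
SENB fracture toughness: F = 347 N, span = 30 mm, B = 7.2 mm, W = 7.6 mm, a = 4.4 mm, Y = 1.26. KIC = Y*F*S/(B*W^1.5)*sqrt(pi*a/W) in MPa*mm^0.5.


KIC = 1.26*347*30/(7.2*7.6^1.5)*sqrt(pi*4.4/7.6) = 117.26

117.26


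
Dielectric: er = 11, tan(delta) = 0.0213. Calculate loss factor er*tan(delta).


Loss = 11 * 0.0213 = 0.234

0.234


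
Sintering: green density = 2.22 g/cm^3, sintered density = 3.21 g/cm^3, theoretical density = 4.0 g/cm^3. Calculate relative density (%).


Relative = 3.21 / 4.0 * 100 = 80.3%

80.3


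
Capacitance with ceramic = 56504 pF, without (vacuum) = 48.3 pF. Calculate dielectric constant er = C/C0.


er = 56504 / 48.3 = 1169.86

1169.86


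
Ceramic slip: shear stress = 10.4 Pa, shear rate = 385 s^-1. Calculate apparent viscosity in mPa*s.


eta = tau/gamma * 1000 = 10.4/385 * 1000 = 27.0 mPa*s

27.0


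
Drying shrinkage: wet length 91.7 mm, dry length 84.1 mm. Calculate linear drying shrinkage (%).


DS = (91.7 - 84.1) / 91.7 * 100 = 8.29%

8.29


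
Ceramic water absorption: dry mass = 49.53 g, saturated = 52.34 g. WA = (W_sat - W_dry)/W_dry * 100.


WA = (52.34 - 49.53) / 49.53 * 100 = 5.67%

5.67


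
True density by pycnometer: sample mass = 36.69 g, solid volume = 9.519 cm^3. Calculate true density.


TD = 36.69 / 9.519 = 3.854 g/cm^3

3.854


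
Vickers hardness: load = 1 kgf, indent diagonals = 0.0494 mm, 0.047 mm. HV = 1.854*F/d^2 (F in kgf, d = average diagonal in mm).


d_avg = (0.0494+0.047)/2 = 0.0482 mm
HV = 1.854*1/0.0482^2 = 798

798


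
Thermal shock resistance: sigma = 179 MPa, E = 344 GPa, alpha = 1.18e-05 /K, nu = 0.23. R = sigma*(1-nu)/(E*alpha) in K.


R = 179*(1-0.23)/(344*1000*1.18e-05) = 34 K

34


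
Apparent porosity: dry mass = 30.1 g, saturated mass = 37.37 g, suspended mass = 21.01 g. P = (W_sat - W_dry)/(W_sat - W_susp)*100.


P = (37.37 - 30.1) / (37.37 - 21.01) * 100 = 7.27 / 16.36 * 100 = 44.4%

44.4


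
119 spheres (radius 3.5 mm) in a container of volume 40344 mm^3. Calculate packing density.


V_sphere = 4/3*pi*3.5^3 = 179.5944 mm^3
Total V = 119*179.5944 = 21371.7336 mm^3
PD = 21371.7336 / 40344 = 0.53

0.53


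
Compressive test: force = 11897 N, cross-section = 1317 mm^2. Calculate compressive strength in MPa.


CS = 11897 / 1317 = 9.0 MPa

9.0


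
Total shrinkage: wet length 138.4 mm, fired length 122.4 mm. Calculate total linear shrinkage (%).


TS = (138.4 - 122.4) / 138.4 * 100 = 11.56%

11.56


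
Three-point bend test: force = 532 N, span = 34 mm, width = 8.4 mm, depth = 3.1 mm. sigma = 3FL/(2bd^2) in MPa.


sigma = 3*532*34/(2*8.4*3.1^2) = 336.1 MPa

336.1


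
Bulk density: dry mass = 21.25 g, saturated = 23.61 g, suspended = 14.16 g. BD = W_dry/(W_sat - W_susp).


BD = 21.25 / (23.61 - 14.16) = 21.25 / 9.45 = 2.249 g/cm^3

2.249


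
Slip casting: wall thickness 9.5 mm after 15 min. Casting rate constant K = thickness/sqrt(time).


K = 9.5 / sqrt(15) = 9.5 / 3.873 = 2.453 mm/min^0.5

2.453


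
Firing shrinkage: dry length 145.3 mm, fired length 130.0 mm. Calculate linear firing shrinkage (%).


FS = (145.3 - 130.0) / 145.3 * 100 = 10.53%

10.53


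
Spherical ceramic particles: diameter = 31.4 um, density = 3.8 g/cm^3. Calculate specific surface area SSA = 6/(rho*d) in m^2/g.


SSA = 6 / (3.8 * 31.4) = 0.05 m^2/g

0.05


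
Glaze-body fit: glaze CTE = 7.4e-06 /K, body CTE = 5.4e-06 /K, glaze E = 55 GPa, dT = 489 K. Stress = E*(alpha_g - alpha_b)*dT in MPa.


Stress = 55*1000*(7.4e-06 - 5.4e-06)*489 = 53.8 MPa

53.8


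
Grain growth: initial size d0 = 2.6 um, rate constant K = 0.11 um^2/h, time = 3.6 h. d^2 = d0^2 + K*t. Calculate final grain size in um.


d^2 = 2.6^2 + 0.11*3.6 = 7.156
d = sqrt(7.156) = 2.68 um

2.68


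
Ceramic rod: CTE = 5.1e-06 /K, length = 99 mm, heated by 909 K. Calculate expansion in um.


dL = 5.1e-06 * 99 * 909 * 1000 = 458.954 um

458.954


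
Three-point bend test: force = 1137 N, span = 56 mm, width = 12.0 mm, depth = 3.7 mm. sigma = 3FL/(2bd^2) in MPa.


sigma = 3*1137*56/(2*12.0*3.7^2) = 581.4 MPa

581.4


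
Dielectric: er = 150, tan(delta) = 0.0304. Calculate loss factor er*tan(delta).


Loss = 150 * 0.0304 = 4.56

4.56


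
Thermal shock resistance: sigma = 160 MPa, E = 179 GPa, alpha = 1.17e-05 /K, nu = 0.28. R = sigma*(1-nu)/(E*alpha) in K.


R = 160*(1-0.28)/(179*1000*1.17e-05) = 55 K

55


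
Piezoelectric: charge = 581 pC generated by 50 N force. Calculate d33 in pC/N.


d33 = 581 / 50 = 11.6 pC/N

11.6


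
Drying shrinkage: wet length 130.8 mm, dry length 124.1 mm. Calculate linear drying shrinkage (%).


DS = (130.8 - 124.1) / 130.8 * 100 = 5.12%

5.12


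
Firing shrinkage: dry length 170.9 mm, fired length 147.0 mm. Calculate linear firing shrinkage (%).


FS = (170.9 - 147.0) / 170.9 * 100 = 13.98%

13.98


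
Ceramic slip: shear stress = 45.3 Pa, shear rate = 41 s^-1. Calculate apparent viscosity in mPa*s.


eta = tau/gamma * 1000 = 45.3/41 * 1000 = 1104.9 mPa*s

1104.9


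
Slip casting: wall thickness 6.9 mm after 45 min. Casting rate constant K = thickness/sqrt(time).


K = 6.9 / sqrt(45) = 6.9 / 6.7082 = 1.029 mm/min^0.5

1.029


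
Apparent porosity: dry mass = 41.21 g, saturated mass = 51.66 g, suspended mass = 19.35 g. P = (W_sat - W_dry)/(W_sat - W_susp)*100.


P = (51.66 - 41.21) / (51.66 - 19.35) * 100 = 10.45 / 32.31 * 100 = 32.3%

32.3


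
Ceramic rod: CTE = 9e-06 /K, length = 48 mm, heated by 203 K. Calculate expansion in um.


dL = 9e-06 * 48 * 203 * 1000 = 87.696 um

87.696


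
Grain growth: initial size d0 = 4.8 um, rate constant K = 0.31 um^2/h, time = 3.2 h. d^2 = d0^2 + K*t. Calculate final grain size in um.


d^2 = 4.8^2 + 0.31*3.2 = 24.032
d = sqrt(24.032) = 4.9 um

4.9


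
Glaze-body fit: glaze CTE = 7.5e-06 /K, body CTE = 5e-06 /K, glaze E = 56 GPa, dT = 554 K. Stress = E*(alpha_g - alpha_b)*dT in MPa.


Stress = 56*1000*(7.5e-06 - 5e-06)*554 = 77.6 MPa

77.6


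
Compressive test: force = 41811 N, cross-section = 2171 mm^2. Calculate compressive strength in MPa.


CS = 41811 / 2171 = 19.3 MPa

19.3


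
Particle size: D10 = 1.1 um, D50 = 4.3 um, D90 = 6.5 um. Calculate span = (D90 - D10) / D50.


Span = (6.5 - 1.1) / 4.3 = 5.4 / 4.3 = 1.256

1.256


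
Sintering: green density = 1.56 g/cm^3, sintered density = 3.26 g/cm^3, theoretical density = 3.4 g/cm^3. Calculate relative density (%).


Relative = 3.26 / 3.4 * 100 = 95.9%

95.9


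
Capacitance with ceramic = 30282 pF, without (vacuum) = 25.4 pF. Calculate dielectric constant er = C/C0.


er = 30282 / 25.4 = 1192.2

1192.2


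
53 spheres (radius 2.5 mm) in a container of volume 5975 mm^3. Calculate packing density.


V_sphere = 4/3*pi*2.5^3 = 65.4498 mm^3
Total V = 53*65.4498 = 3468.8394 mm^3
PD = 3468.8394 / 5975 = 0.581

0.581


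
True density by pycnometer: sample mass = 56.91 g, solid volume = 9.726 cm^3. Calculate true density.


TD = 56.91 / 9.726 = 5.851 g/cm^3

5.851


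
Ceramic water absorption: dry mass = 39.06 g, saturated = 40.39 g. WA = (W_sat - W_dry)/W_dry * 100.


WA = (40.39 - 39.06) / 39.06 * 100 = 3.41%

3.41


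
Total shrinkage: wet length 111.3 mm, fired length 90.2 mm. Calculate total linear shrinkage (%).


TS = (111.3 - 90.2) / 111.3 * 100 = 18.96%

18.96


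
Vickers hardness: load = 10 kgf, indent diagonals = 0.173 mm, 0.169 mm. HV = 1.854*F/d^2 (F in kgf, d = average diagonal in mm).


d_avg = (0.173+0.169)/2 = 0.171 mm
HV = 1.854*10/0.171^2 = 634

634


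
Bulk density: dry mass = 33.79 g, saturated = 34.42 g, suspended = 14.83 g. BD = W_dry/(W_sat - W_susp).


BD = 33.79 / (34.42 - 14.83) = 33.79 / 19.59 = 1.725 g/cm^3

1.725


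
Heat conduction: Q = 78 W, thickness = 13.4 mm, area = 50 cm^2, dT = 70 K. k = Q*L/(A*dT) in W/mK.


k = 78*13.4/1000/(50/10000*70) = 2.99 W/mK

2.99


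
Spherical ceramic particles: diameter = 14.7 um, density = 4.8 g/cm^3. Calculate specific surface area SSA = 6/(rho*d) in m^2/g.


SSA = 6 / (4.8 * 14.7) = 0.085 m^2/g

0.085


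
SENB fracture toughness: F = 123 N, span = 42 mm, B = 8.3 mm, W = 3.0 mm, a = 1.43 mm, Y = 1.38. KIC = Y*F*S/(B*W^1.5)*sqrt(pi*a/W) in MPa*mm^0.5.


KIC = 1.38*123*42/(8.3*3.0^1.5)*sqrt(pi*1.43/3.0) = 202.28

202.28


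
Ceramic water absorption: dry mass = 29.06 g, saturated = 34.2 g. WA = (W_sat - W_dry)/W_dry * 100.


WA = (34.2 - 29.06) / 29.06 * 100 = 17.69%

17.69


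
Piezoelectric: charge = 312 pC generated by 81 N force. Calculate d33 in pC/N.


d33 = 312 / 81 = 3.9 pC/N

3.9


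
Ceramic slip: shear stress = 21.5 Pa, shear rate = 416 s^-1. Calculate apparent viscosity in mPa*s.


eta = tau/gamma * 1000 = 21.5/416 * 1000 = 51.7 mPa*s

51.7


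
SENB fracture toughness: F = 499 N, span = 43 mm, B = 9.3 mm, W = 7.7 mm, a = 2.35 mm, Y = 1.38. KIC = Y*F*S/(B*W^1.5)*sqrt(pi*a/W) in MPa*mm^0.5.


KIC = 1.38*499*43/(9.3*7.7^1.5)*sqrt(pi*2.35/7.7) = 145.91

145.91


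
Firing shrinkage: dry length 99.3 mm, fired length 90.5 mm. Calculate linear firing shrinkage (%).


FS = (99.3 - 90.5) / 99.3 * 100 = 8.86%

8.86


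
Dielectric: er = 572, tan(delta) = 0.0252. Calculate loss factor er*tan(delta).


Loss = 572 * 0.0252 = 14.414

14.414


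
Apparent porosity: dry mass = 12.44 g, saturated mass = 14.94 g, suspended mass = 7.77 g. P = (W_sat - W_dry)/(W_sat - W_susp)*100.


P = (14.94 - 12.44) / (14.94 - 7.77) * 100 = 2.5 / 7.17 * 100 = 34.9%

34.9


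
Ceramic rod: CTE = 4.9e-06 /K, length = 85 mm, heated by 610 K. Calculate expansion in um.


dL = 4.9e-06 * 85 * 610 * 1000 = 254.065 um

254.065


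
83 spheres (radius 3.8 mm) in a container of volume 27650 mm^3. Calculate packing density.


V_sphere = 4/3*pi*3.8^3 = 229.8473 mm^3
Total V = 83*229.8473 = 19077.3259 mm^3
PD = 19077.3259 / 27650 = 0.69

0.69


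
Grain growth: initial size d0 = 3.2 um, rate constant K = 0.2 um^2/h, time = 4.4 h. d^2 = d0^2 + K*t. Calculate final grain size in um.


d^2 = 3.2^2 + 0.2*4.4 = 11.12
d = sqrt(11.12) = 3.33 um

3.33


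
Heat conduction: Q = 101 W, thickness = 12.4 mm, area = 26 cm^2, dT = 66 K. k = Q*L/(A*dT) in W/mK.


k = 101*12.4/1000/(26/10000*66) = 7.3 W/mK

7.3


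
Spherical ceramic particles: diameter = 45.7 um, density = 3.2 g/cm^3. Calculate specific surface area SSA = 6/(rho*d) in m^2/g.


SSA = 6 / (3.2 * 45.7) = 0.041 m^2/g

0.041


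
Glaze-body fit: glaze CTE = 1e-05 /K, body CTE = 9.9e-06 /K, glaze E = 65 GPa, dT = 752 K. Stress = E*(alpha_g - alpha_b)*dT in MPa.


Stress = 65*1000*(1e-05 - 9.9e-06)*752 = 4.9 MPa

4.9


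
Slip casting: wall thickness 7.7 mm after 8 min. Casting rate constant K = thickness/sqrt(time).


K = 7.7 / sqrt(8) = 7.7 / 2.8284 = 2.722 mm/min^0.5

2.722


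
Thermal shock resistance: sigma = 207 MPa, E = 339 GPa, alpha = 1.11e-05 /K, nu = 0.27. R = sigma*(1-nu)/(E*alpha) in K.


R = 207*(1-0.27)/(339*1000*1.11e-05) = 40 K

40


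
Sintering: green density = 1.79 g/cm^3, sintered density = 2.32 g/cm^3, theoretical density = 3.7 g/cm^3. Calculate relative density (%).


Relative = 2.32 / 3.7 * 100 = 62.7%

62.7


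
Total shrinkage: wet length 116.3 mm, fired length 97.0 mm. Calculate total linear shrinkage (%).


TS = (116.3 - 97.0) / 116.3 * 100 = 16.6%

16.6


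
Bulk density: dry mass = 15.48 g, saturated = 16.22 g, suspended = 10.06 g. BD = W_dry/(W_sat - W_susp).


BD = 15.48 / (16.22 - 10.06) = 15.48 / 6.16 = 2.513 g/cm^3

2.513


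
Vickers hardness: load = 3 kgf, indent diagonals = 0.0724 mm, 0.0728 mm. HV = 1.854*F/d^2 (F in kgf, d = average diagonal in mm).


d_avg = (0.0724+0.0728)/2 = 0.0726 mm
HV = 1.854*3/0.0726^2 = 1055

1055


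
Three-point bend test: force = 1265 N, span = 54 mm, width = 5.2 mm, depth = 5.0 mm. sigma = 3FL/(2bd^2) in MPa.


sigma = 3*1265*54/(2*5.2*5.0^2) = 788.2 MPa

788.2


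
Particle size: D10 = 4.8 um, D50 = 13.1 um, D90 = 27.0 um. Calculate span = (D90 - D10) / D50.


Span = (27.0 - 4.8) / 13.1 = 22.2 / 13.1 = 1.695

1.695


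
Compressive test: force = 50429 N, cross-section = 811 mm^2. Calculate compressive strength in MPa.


CS = 50429 / 811 = 62.2 MPa

62.2


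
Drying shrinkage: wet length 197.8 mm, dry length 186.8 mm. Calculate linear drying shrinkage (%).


DS = (197.8 - 186.8) / 197.8 * 100 = 5.56%

5.56


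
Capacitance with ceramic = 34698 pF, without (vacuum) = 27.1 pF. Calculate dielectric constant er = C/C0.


er = 34698 / 27.1 = 1280.37

1280.37


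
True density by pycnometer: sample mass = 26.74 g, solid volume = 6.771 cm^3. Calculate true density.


TD = 26.74 / 6.771 = 3.949 g/cm^3

3.949


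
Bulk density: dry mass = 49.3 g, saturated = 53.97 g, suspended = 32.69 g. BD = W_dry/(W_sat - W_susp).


BD = 49.3 / (53.97 - 32.69) = 49.3 / 21.28 = 2.317 g/cm^3

2.317


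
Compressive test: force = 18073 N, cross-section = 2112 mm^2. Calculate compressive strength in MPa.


CS = 18073 / 2112 = 8.6 MPa

8.6


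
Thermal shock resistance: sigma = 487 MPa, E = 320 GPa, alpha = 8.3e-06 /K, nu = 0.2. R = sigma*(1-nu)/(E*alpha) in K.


R = 487*(1-0.2)/(320*1000*8.3e-06) = 147 K

147


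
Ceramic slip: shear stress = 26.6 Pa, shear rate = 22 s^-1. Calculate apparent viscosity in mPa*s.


eta = tau/gamma * 1000 = 26.6/22 * 1000 = 1209.1 mPa*s

1209.1


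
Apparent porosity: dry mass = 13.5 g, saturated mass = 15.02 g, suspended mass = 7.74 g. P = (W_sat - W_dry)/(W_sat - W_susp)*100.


P = (15.02 - 13.5) / (15.02 - 7.74) * 100 = 1.52 / 7.28 * 100 = 20.9%

20.9


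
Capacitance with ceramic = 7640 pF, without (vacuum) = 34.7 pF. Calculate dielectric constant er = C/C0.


er = 7640 / 34.7 = 220.17

220.17


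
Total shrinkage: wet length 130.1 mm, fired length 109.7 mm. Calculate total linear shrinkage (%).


TS = (130.1 - 109.7) / 130.1 * 100 = 15.68%

15.68


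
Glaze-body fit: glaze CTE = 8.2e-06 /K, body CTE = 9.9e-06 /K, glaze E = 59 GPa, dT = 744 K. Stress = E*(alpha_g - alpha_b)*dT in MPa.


Stress = 59*1000*(8.2e-06 - 9.9e-06)*744 = -74.6 MPa

-74.6


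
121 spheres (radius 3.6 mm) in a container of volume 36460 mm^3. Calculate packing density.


V_sphere = 4/3*pi*3.6^3 = 195.4322 mm^3
Total V = 121*195.4322 = 23647.2962 mm^3
PD = 23647.2962 / 36460 = 0.649

0.649


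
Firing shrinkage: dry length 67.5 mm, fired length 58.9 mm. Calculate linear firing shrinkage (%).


FS = (67.5 - 58.9) / 67.5 * 100 = 12.74%

12.74


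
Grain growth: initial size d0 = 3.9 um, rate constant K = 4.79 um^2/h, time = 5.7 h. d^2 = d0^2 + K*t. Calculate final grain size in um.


d^2 = 3.9^2 + 4.79*5.7 = 42.513
d = sqrt(42.513) = 6.52 um

6.52


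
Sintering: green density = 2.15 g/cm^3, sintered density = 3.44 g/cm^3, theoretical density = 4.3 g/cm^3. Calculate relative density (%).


Relative = 3.44 / 4.3 * 100 = 80.0%

80.0


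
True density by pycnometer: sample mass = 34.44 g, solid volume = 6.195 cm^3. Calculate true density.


TD = 34.44 / 6.195 = 5.559 g/cm^3

5.559


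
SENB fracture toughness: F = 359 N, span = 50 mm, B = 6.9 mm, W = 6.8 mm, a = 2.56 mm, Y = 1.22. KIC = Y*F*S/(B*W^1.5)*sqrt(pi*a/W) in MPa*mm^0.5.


KIC = 1.22*359*50/(6.9*6.8^1.5)*sqrt(pi*2.56/6.8) = 194.65

194.65


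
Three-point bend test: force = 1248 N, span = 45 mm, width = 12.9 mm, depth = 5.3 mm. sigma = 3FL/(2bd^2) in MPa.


sigma = 3*1248*45/(2*12.9*5.3^2) = 232.5 MPa

232.5


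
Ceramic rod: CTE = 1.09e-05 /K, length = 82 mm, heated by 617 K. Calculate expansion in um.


dL = 1.09e-05 * 82 * 617 * 1000 = 551.475 um

551.475


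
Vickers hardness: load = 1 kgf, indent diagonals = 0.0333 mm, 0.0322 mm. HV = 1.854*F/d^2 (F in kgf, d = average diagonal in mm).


d_avg = (0.0333+0.0322)/2 = 0.03275 mm
HV = 1.854*1/0.03275^2 = 1729

1729


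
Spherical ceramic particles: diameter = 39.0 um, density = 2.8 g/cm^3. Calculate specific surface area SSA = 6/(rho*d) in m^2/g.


SSA = 6 / (2.8 * 39.0) = 0.055 m^2/g

0.055


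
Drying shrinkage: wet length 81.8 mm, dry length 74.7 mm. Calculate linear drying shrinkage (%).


DS = (81.8 - 74.7) / 81.8 * 100 = 8.68%

8.68


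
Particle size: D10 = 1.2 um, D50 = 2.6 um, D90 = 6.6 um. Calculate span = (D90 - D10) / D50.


Span = (6.6 - 1.2) / 2.6 = 5.4 / 2.6 = 2.077

2.077


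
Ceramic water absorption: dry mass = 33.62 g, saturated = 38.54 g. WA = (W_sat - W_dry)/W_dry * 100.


WA = (38.54 - 33.62) / 33.62 * 100 = 14.63%

14.63


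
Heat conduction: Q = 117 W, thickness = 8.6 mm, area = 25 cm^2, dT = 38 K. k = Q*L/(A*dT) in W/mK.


k = 117*8.6/1000/(25/10000*38) = 10.59 W/mK

10.59


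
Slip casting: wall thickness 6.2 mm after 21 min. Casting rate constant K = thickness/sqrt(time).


K = 6.2 / sqrt(21) = 6.2 / 4.5826 = 1.353 mm/min^0.5

1.353


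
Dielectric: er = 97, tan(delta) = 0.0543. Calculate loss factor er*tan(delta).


Loss = 97 * 0.0543 = 5.267

5.267


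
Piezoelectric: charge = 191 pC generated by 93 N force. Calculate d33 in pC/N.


d33 = 191 / 93 = 2.1 pC/N

2.1


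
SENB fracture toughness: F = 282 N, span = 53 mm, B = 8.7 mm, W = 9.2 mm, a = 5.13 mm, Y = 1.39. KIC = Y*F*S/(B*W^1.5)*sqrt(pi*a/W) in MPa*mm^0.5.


KIC = 1.39*282*53/(8.7*9.2^1.5)*sqrt(pi*5.13/9.2) = 113.26

113.26


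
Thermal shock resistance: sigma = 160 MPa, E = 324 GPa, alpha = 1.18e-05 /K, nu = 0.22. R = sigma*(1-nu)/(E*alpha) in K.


R = 160*(1-0.22)/(324*1000*1.18e-05) = 33 K

33


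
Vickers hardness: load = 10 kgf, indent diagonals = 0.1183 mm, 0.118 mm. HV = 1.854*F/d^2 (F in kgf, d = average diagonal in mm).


d_avg = (0.1183+0.118)/2 = 0.11815 mm
HV = 1.854*10/0.11815^2 = 1328

1328


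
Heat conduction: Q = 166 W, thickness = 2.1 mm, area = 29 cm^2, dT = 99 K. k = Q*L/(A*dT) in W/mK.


k = 166*2.1/1000/(29/10000*99) = 1.21 W/mK

1.21


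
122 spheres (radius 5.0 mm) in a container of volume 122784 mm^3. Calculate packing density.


V_sphere = 4/3*pi*5.0^3 = 523.5988 mm^3
Total V = 122*523.5988 = 63879.0536 mm^3
PD = 63879.0536 / 122784 = 0.52

0.52


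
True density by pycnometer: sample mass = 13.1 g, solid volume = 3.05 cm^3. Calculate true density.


TD = 13.1 / 3.05 = 4.295 g/cm^3

4.295


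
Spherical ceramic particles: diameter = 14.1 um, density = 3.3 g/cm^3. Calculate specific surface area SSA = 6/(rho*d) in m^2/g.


SSA = 6 / (3.3 * 14.1) = 0.129 m^2/g

0.129


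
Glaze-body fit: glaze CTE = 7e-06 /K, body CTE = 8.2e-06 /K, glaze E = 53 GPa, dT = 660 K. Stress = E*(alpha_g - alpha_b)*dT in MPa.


Stress = 53*1000*(7e-06 - 8.2e-06)*660 = -42.0 MPa

-42.0


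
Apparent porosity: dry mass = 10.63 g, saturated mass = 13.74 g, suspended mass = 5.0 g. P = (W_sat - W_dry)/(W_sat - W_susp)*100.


P = (13.74 - 10.63) / (13.74 - 5.0) * 100 = 3.11 / 8.74 * 100 = 35.6%

35.6


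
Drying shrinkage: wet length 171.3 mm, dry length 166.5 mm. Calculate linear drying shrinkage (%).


DS = (171.3 - 166.5) / 171.3 * 100 = 2.8%

2.8


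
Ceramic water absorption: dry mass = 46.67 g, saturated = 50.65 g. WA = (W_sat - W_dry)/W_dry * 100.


WA = (50.65 - 46.67) / 46.67 * 100 = 8.53%

8.53


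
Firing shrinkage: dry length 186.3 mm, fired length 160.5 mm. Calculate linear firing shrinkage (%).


FS = (186.3 - 160.5) / 186.3 * 100 = 13.85%

13.85


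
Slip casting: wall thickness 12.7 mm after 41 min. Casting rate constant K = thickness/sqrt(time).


K = 12.7 / sqrt(41) = 12.7 / 6.4031 = 1.983 mm/min^0.5

1.983


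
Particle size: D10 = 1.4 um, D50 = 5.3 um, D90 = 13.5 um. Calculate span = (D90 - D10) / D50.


Span = (13.5 - 1.4) / 5.3 = 12.1 / 5.3 = 2.283

2.283


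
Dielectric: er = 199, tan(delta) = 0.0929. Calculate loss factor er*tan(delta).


Loss = 199 * 0.0929 = 18.487

18.487


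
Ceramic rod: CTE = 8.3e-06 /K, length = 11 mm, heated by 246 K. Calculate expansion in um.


dL = 8.3e-06 * 11 * 246 * 1000 = 22.46 um

22.46


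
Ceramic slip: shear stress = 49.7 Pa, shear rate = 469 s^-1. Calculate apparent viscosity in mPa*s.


eta = tau/gamma * 1000 = 49.7/469 * 1000 = 106.0 mPa*s

106.0


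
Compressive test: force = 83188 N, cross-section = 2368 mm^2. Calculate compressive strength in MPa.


CS = 83188 / 2368 = 35.1 MPa

35.1


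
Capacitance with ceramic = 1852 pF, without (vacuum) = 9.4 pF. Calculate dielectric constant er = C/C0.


er = 1852 / 9.4 = 197.02

197.02


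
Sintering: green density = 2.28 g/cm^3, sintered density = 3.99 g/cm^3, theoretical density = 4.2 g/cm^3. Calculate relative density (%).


Relative = 3.99 / 4.2 * 100 = 95.0%

95.0


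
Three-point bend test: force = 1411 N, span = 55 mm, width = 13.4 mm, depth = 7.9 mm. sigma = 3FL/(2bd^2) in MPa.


sigma = 3*1411*55/(2*13.4*7.9^2) = 139.2 MPa

139.2


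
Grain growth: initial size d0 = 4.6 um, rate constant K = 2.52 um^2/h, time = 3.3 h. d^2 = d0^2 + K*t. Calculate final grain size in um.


d^2 = 4.6^2 + 2.52*3.3 = 29.476
d = sqrt(29.476) = 5.43 um

5.43


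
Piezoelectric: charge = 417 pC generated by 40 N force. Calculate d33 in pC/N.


d33 = 417 / 40 = 10.4 pC/N

10.4


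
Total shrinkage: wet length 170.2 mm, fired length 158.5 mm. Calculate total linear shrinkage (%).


TS = (170.2 - 158.5) / 170.2 * 100 = 6.87%

6.87


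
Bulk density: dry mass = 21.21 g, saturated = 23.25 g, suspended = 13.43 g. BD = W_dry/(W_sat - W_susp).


BD = 21.21 / (23.25 - 13.43) = 21.21 / 9.82 = 2.16 g/cm^3

2.16


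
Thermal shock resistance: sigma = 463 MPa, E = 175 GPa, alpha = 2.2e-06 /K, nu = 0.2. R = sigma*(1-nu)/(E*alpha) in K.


R = 463*(1-0.2)/(175*1000*2.2e-06) = 962 K

962


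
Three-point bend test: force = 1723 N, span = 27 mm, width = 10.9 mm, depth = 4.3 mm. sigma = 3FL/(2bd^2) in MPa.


sigma = 3*1723*27/(2*10.9*4.3^2) = 346.2 MPa

346.2


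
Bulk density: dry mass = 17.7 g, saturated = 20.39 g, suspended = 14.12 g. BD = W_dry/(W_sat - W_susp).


BD = 17.7 / (20.39 - 14.12) = 17.7 / 6.27 = 2.823 g/cm^3

2.823


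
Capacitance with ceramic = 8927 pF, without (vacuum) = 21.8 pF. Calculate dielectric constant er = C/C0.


er = 8927 / 21.8 = 409.5

409.5


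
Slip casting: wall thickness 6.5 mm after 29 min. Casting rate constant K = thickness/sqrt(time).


K = 6.5 / sqrt(29) = 6.5 / 5.3852 = 1.207 mm/min^0.5

1.207


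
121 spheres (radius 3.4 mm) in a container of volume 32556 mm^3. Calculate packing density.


V_sphere = 4/3*pi*3.4^3 = 164.6362 mm^3
Total V = 121*164.6362 = 19920.9802 mm^3
PD = 19920.9802 / 32556 = 0.612

0.612


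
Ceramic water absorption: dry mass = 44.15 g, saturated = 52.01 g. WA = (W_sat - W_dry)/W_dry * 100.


WA = (52.01 - 44.15) / 44.15 * 100 = 17.8%

17.8


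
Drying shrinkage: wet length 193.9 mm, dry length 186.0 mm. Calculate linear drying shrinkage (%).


DS = (193.9 - 186.0) / 193.9 * 100 = 4.07%

4.07


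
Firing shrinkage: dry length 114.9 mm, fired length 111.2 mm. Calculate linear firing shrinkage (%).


FS = (114.9 - 111.2) / 114.9 * 100 = 3.22%

3.22


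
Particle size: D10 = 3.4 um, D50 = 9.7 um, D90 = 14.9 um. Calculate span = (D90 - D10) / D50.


Span = (14.9 - 3.4) / 9.7 = 11.5 / 9.7 = 1.186

1.186


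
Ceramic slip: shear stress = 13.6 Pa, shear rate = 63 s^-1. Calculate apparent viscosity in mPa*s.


eta = tau/gamma * 1000 = 13.6/63 * 1000 = 215.9 mPa*s

215.9


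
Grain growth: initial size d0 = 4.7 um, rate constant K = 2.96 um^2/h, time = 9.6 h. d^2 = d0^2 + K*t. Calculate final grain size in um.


d^2 = 4.7^2 + 2.96*9.6 = 50.506
d = sqrt(50.506) = 7.11 um

7.11


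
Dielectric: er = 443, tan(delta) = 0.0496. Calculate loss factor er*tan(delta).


Loss = 443 * 0.0496 = 21.973

21.973


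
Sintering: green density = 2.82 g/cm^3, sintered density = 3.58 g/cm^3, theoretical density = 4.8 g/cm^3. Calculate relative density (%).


Relative = 3.58 / 4.8 * 100 = 74.6%

74.6


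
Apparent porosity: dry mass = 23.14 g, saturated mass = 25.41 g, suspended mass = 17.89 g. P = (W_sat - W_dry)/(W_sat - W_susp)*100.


P = (25.41 - 23.14) / (25.41 - 17.89) * 100 = 2.27 / 7.52 * 100 = 30.2%

30.2


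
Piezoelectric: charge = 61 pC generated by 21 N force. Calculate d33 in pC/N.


d33 = 61 / 21 = 2.9 pC/N

2.9


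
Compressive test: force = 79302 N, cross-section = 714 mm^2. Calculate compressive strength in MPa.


CS = 79302 / 714 = 111.1 MPa

111.1


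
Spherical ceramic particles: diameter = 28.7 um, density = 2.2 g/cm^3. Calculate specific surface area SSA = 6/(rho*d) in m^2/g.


SSA = 6 / (2.2 * 28.7) = 0.095 m^2/g

0.095


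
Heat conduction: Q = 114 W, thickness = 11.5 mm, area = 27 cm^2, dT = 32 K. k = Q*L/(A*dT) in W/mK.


k = 114*11.5/1000/(27/10000*32) = 15.17 W/mK

15.17


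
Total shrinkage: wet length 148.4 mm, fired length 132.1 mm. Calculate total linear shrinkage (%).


TS = (148.4 - 132.1) / 148.4 * 100 = 10.98%

10.98


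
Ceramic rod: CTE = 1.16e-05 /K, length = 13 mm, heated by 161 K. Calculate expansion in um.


dL = 1.16e-05 * 13 * 161 * 1000 = 24.279 um

24.279


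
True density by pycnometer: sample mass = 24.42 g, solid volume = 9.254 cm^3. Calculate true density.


TD = 24.42 / 9.254 = 2.639 g/cm^3

2.639


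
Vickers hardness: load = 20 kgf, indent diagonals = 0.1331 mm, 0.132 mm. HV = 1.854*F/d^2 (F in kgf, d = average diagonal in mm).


d_avg = (0.1331+0.132)/2 = 0.13255 mm
HV = 1.854*20/0.13255^2 = 2110

2110


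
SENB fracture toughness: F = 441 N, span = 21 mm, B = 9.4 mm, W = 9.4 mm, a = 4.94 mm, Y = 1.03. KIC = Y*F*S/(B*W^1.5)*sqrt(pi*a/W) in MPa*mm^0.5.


KIC = 1.03*441*21/(9.4*9.4^1.5)*sqrt(pi*4.94/9.4) = 45.24

45.24


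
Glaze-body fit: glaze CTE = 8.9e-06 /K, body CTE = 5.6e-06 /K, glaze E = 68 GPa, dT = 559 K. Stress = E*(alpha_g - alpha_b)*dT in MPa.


Stress = 68*1000*(8.9e-06 - 5.6e-06)*559 = 125.4 MPa

125.4


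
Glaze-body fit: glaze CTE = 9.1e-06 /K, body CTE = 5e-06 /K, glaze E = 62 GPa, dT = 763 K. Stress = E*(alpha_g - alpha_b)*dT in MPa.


Stress = 62*1000*(9.1e-06 - 5e-06)*763 = 194.0 MPa

194.0


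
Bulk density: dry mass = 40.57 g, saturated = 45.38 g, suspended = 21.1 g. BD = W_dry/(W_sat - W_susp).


BD = 40.57 / (45.38 - 21.1) = 40.57 / 24.28 = 1.671 g/cm^3

1.671


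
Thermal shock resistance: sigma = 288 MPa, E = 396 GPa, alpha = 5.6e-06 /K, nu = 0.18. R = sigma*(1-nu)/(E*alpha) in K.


R = 288*(1-0.18)/(396*1000*5.6e-06) = 106 K

106


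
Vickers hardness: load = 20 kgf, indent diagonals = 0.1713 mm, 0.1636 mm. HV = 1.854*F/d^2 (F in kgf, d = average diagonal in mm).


d_avg = (0.1713+0.1636)/2 = 0.16745 mm
HV = 1.854*20/0.16745^2 = 1322

1322


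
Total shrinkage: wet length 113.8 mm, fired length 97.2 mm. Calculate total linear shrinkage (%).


TS = (113.8 - 97.2) / 113.8 * 100 = 14.59%

14.59


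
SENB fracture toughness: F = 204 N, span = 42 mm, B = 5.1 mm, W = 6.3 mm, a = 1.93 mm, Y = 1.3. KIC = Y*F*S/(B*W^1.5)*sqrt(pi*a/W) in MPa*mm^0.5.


KIC = 1.3*204*42/(5.1*6.3^1.5)*sqrt(pi*1.93/6.3) = 135.5

135.5


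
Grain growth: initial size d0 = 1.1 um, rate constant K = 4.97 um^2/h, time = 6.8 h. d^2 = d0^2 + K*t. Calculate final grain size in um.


d^2 = 1.1^2 + 4.97*6.8 = 35.006
d = sqrt(35.006) = 5.92 um

5.92


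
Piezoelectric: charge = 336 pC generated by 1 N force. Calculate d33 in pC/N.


d33 = 336 / 1 = 336.0 pC/N

336.0


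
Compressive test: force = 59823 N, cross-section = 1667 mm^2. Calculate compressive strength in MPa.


CS = 59823 / 1667 = 35.9 MPa

35.9


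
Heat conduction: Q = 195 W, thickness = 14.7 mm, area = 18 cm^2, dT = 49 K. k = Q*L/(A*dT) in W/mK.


k = 195*14.7/1000/(18/10000*49) = 32.5 W/mK

32.5


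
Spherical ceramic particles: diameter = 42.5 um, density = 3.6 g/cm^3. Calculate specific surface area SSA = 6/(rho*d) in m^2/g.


SSA = 6 / (3.6 * 42.5) = 0.039 m^2/g

0.039


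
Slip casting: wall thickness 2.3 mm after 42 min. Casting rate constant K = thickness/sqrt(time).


K = 2.3 / sqrt(42) = 2.3 / 6.4807 = 0.355 mm/min^0.5

0.355


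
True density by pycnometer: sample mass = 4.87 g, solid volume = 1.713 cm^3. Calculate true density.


TD = 4.87 / 1.713 = 2.843 g/cm^3

2.843


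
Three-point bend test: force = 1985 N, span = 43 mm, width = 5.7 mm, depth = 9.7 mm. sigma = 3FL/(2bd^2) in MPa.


sigma = 3*1985*43/(2*5.7*9.7^2) = 238.7 MPa

238.7


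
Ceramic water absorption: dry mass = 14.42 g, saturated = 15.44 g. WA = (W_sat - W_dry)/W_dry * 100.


WA = (15.44 - 14.42) / 14.42 * 100 = 7.07%

7.07


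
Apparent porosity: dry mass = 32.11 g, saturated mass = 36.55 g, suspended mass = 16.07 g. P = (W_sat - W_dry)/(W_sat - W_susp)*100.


P = (36.55 - 32.11) / (36.55 - 16.07) * 100 = 4.44 / 20.48 * 100 = 21.7%

21.7


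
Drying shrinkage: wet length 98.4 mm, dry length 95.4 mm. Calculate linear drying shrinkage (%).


DS = (98.4 - 95.4) / 98.4 * 100 = 3.05%

3.05


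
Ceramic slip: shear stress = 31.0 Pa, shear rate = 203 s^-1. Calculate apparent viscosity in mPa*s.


eta = tau/gamma * 1000 = 31.0/203 * 1000 = 152.7 mPa*s

152.7


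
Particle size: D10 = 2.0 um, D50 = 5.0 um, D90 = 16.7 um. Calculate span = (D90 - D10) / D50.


Span = (16.7 - 2.0) / 5.0 = 14.7 / 5.0 = 2.94

2.94


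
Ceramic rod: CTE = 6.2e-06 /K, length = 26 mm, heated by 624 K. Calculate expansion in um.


dL = 6.2e-06 * 26 * 624 * 1000 = 100.589 um

100.589


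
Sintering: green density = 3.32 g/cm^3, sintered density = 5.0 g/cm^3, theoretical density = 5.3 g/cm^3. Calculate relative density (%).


Relative = 5.0 / 5.3 * 100 = 94.3%

94.3


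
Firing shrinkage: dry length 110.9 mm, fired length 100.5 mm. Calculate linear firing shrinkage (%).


FS = (110.9 - 100.5) / 110.9 * 100 = 9.38%

9.38


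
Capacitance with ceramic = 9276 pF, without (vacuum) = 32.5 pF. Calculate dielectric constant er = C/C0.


er = 9276 / 32.5 = 285.42

285.42


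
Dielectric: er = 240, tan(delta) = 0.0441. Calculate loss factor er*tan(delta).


Loss = 240 * 0.0441 = 10.584

10.584


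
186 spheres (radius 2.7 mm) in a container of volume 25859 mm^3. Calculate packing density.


V_sphere = 4/3*pi*2.7^3 = 82.448 mm^3
Total V = 186*82.448 = 15335.328 mm^3
PD = 15335.328 / 25859 = 0.593

0.593


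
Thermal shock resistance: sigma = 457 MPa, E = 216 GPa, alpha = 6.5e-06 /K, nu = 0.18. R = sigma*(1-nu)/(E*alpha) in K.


R = 457*(1-0.18)/(216*1000*6.5e-06) = 267 K

267


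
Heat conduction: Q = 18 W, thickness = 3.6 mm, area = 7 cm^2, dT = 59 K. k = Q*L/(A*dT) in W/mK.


k = 18*3.6/1000/(7/10000*59) = 1.57 W/mK

1.57


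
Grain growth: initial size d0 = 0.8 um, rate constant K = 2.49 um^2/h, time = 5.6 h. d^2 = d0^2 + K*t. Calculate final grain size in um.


d^2 = 0.8^2 + 2.49*5.6 = 14.584
d = sqrt(14.584) = 3.82 um

3.82


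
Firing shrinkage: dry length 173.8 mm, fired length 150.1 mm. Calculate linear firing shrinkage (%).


FS = (173.8 - 150.1) / 173.8 * 100 = 13.64%

13.64


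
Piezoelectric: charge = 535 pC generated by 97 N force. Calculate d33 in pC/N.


d33 = 535 / 97 = 5.5 pC/N

5.5


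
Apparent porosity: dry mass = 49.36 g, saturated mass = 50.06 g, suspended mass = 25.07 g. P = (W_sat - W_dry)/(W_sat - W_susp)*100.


P = (50.06 - 49.36) / (50.06 - 25.07) * 100 = 0.7 / 24.99 * 100 = 2.8%

2.8


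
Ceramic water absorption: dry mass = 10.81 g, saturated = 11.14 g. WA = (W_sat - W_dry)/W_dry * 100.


WA = (11.14 - 10.81) / 10.81 * 100 = 3.05%

3.05


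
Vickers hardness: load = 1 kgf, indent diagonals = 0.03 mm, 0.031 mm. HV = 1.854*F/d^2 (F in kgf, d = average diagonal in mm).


d_avg = (0.03+0.031)/2 = 0.0305 mm
HV = 1.854*1/0.0305^2 = 1993

1993


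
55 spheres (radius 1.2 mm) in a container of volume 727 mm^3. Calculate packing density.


V_sphere = 4/3*pi*1.2^3 = 7.2382 mm^3
Total V = 55*7.2382 = 398.101 mm^3
PD = 398.101 / 727 = 0.548

0.548


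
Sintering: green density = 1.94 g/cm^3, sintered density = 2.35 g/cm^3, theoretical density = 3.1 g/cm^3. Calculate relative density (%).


Relative = 2.35 / 3.1 * 100 = 75.8%

75.8


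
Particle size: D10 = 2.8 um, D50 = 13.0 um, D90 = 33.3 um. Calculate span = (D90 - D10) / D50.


Span = (33.3 - 2.8) / 13.0 = 30.5 / 13.0 = 2.346

2.346


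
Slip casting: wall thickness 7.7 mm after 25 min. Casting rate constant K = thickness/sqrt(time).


K = 7.7 / sqrt(25) = 7.7 / 5.0 = 1.54 mm/min^0.5

1.54


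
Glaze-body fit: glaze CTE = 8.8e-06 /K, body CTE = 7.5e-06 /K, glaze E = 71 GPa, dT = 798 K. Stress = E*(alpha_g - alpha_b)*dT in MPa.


Stress = 71*1000*(8.8e-06 - 7.5e-06)*798 = 73.7 MPa

73.7


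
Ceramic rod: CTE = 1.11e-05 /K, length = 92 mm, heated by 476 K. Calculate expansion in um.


dL = 1.11e-05 * 92 * 476 * 1000 = 486.091 um

486.091


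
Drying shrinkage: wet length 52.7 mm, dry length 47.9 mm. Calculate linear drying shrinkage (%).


DS = (52.7 - 47.9) / 52.7 * 100 = 9.11%

9.11


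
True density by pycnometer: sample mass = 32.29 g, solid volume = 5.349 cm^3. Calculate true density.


TD = 32.29 / 5.349 = 6.037 g/cm^3

6.037


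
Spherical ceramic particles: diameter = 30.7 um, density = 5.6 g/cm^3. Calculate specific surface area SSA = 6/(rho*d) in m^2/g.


SSA = 6 / (5.6 * 30.7) = 0.035 m^2/g

0.035


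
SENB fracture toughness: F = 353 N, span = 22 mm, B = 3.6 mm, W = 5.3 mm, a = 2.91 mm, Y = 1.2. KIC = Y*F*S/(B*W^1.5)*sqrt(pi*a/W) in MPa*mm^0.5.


KIC = 1.2*353*22/(3.6*5.3^1.5)*sqrt(pi*2.91/5.3) = 278.64

278.64


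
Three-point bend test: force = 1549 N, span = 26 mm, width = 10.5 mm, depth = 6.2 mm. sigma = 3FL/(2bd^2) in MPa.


sigma = 3*1549*26/(2*10.5*6.2^2) = 149.7 MPa

149.7


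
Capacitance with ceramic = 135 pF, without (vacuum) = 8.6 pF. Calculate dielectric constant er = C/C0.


er = 135 / 8.6 = 15.7

15.7


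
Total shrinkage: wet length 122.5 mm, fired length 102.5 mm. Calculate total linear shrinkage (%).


TS = (122.5 - 102.5) / 122.5 * 100 = 16.33%

16.33


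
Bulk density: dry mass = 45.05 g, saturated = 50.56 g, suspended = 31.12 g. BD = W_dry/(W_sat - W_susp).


BD = 45.05 / (50.56 - 31.12) = 45.05 / 19.44 = 2.317 g/cm^3

2.317


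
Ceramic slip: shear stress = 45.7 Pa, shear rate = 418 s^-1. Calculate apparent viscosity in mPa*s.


eta = tau/gamma * 1000 = 45.7/418 * 1000 = 109.3 mPa*s

109.3


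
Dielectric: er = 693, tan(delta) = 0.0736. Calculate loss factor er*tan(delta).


Loss = 693 * 0.0736 = 51.005

51.005


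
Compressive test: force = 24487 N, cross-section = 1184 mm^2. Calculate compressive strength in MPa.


CS = 24487 / 1184 = 20.7 MPa

20.7


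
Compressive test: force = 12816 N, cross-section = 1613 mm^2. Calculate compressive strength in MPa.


CS = 12816 / 1613 = 7.9 MPa

7.9


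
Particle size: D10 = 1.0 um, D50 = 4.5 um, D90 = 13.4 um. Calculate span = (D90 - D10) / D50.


Span = (13.4 - 1.0) / 4.5 = 12.4 / 4.5 = 2.756

2.756


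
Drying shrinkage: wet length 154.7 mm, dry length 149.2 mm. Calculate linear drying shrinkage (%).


DS = (154.7 - 149.2) / 154.7 * 100 = 3.56%

3.56


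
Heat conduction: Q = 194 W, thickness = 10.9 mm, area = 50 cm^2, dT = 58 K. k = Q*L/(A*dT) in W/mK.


k = 194*10.9/1000/(50/10000*58) = 7.29 W/mK

7.29


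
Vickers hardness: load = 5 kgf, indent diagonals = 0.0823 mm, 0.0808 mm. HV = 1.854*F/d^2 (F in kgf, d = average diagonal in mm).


d_avg = (0.0823+0.0808)/2 = 0.08155 mm
HV = 1.854*5/0.08155^2 = 1394

1394


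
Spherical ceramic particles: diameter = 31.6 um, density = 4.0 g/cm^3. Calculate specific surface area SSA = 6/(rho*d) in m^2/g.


SSA = 6 / (4.0 * 31.6) = 0.047 m^2/g

0.047


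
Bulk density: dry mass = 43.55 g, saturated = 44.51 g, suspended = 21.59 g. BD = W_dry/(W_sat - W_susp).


BD = 43.55 / (44.51 - 21.59) = 43.55 / 22.92 = 1.9 g/cm^3

1.9


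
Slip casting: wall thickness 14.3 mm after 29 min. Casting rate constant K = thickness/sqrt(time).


K = 14.3 / sqrt(29) = 14.3 / 5.3852 = 2.655 mm/min^0.5

2.655


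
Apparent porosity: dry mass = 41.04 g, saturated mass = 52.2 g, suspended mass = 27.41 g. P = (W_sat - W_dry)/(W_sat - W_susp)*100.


P = (52.2 - 41.04) / (52.2 - 27.41) * 100 = 11.16 / 24.79 * 100 = 45.0%

45.0


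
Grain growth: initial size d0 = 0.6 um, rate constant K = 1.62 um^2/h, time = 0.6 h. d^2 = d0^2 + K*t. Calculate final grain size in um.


d^2 = 0.6^2 + 1.62*0.6 = 1.332
d = sqrt(1.332) = 1.15 um

1.15


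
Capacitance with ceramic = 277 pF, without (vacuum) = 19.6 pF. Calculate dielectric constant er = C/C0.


er = 277 / 19.6 = 14.13

14.13


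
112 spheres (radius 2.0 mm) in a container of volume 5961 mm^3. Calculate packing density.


V_sphere = 4/3*pi*2.0^3 = 33.5103 mm^3
Total V = 112*33.5103 = 3753.1536 mm^3
PD = 3753.1536 / 5961 = 0.63

0.63


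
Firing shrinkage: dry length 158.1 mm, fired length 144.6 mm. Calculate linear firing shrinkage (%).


FS = (158.1 - 144.6) / 158.1 * 100 = 8.54%

8.54


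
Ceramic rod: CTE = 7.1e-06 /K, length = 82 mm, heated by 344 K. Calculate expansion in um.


dL = 7.1e-06 * 82 * 344 * 1000 = 200.277 um

200.277


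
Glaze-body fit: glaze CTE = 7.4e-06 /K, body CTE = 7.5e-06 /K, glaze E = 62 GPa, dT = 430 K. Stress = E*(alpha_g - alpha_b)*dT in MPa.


Stress = 62*1000*(7.4e-06 - 7.5e-06)*430 = -2.7 MPa

-2.7


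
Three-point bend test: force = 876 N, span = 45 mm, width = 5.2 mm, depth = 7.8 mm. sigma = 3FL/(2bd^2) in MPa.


sigma = 3*876*45/(2*5.2*7.8^2) = 186.9 MPa

186.9


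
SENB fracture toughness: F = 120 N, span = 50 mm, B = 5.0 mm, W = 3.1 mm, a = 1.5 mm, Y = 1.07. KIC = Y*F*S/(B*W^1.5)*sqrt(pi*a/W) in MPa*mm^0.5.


KIC = 1.07*120*50/(5.0*3.1^1.5)*sqrt(pi*1.5/3.1) = 290.04

290.04


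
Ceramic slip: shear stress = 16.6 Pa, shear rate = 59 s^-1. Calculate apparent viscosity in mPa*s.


eta = tau/gamma * 1000 = 16.6/59 * 1000 = 281.4 mPa*s

281.4


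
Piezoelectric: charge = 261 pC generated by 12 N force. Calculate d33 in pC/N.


d33 = 261 / 12 = 21.8 pC/N

21.8


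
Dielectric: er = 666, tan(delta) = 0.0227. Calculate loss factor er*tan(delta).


Loss = 666 * 0.0227 = 15.118

15.118


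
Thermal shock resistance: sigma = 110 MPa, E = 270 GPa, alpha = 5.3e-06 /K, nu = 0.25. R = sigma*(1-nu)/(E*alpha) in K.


R = 110*(1-0.25)/(270*1000*5.3e-06) = 58 K

58


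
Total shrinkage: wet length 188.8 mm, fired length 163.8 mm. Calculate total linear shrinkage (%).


TS = (188.8 - 163.8) / 188.8 * 100 = 13.24%

13.24


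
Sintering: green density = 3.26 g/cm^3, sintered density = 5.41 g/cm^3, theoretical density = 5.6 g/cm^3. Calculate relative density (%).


Relative = 5.41 / 5.6 * 100 = 96.6%

96.6


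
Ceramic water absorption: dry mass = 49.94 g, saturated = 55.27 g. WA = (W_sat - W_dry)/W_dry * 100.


WA = (55.27 - 49.94) / 49.94 * 100 = 10.67%

10.67
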